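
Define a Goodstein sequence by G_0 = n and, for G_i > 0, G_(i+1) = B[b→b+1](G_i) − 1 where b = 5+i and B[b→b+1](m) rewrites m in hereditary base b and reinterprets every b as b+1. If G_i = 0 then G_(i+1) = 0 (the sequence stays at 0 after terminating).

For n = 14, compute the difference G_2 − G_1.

1

step 0: 14 = 2·5 + 4; sub 6 for 5: 2·6 + 4; = 16; G_1 = 16−1 = 15
step 1: 15 = 2·6 + 3; sub 7 for 6: 2·7 + 3; = 17; G_2 = 17−1 = 16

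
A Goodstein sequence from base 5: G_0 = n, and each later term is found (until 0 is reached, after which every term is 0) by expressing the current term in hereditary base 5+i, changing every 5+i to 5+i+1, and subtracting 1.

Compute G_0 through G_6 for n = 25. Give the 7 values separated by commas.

step 0: 25 = 5^2; sub 6 for 5: 6^2; = 36; G_1 = 36−1 = 35
step 1: 35 = 5·6 + 5; sub 7 for 6: 5·7 + 5; = 40; G_2 = 40−1 = 39
step 2: 39 = 5·7 + 4; sub 8 for 7: 5·8 + 4; = 44; G_3 = 44−1 = 43
step 3: 43 = 5·8 + 3; sub 9 for 8: 5·9 + 3; = 48; G_4 = 48−1 = 47
step 4: 47 = 5·9 + 2; sub 10 for 9: 5·10 + 2; = 52; G_5 = 52−1 = 51
step 5: 51 = 5·10 + 1; sub 11 for 10: 5·11 + 1; = 56; G_6 = 56−1 = 55

25, 35, 39, 43, 47, 51, 55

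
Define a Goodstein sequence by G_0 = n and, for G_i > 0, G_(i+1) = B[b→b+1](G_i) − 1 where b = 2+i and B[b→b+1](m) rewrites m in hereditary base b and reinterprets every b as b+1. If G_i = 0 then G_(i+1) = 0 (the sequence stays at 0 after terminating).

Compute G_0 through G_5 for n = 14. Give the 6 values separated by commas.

i=0: 14 = 2^(2 + 1) + 2^2 + 2 (b=2); 2→3: 3^(3 + 1) + 3^3 + 3 = 111; 111−1 = 110
i=1: 110 = 3^(3 + 1) + 3^3 + 2 (b=3); 3→4: 4^(4 + 1) + 4^4 + 2 = 1282; 1282−1 = 1281
i=2: 1281 = 4^(4 + 1) + 4^4 + 1 (b=4); 4→5: 5^(5 + 1) + 5^5 + 1 = 18751; 18751−1 = 18750
i=3: 18750 = 5^(5 + 1) + 5^5 (b=5); 5→6: 6^(6 + 1) + 6^6 = 326592; 326592−1 = 326591
i=4: 326591 = 6^(6 + 1) + 5·6^5 + 5·6^4 + 5·6^3 + 5·6^2 + 5·6 + 5 (b=6); 6→7: 7^(7 + 1) + 5·7^5 + 5·7^4 + 5·7^3 + 5·7^2 + 5·7 + 5 = 5862841; 5862841−1 = 5862840

14, 110, 1281, 18750, 326591, 5862840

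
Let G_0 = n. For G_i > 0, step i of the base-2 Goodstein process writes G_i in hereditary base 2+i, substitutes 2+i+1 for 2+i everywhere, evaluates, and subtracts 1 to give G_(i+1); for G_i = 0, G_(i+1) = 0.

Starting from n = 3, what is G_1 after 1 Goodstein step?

G_0=3  [base 2] 2 + 1  →[2↦3]→  3 + 1 = 4  −1 ⇒ G_1=3
G_1=3  [base 3] 3  →[3↦4]→  4 = 4  −1 ⇒ G_2=3

3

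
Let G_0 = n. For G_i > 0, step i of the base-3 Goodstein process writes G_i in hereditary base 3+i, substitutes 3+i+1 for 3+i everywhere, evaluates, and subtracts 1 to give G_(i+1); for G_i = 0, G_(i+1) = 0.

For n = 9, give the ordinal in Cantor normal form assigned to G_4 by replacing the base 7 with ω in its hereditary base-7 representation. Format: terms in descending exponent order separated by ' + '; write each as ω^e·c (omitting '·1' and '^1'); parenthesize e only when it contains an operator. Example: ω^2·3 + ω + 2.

ω·3

[0] 9 ≡ 3^2 (base 3). Lift 4: 16. −1: 15.
[1] 15 ≡ 3·4 + 3 (base 4). Lift 5: 18. −1: 17.
[2] 17 ≡ 3·5 + 2 (base 5). Lift 6: 20. −1: 19.
[3] 19 ≡ 3·6 + 1 (base 6). Lift 7: 22. −1: 21.
[4] 21 ≡ 3·7 (base 7). Lift 8: 24. −1: 23.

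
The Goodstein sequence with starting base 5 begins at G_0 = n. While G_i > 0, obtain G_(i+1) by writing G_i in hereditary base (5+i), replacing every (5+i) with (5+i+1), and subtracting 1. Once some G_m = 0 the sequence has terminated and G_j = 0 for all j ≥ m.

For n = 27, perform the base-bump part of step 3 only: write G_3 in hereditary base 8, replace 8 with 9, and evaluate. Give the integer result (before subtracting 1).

70

27 —HB5→ 5^2 + 2 —bump→ 6^2 + 2 = 38 —(−1)→ 37
37 —HB6→ 6^2 + 1 —bump→ 7^2 + 1 = 50 —(−1)→ 49
49 —HB7→ 7^2 —bump→ 8^2 = 64 —(−1)→ 63
63 —HB8→ 7·8 + 7 —bump→ 7·9 + 7 = 70 —(−1)→ 69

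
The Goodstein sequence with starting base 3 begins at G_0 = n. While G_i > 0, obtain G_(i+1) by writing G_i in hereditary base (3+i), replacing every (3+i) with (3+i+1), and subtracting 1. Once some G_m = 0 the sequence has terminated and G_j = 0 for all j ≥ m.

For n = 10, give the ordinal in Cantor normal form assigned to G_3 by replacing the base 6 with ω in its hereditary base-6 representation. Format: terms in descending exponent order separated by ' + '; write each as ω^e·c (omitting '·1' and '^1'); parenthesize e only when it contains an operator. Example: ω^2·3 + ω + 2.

[0] 10 ≡ 3^2 + 1 (base 3). Lift 4: 17. −1: 16.
[1] 16 ≡ 4^2 (base 4). Lift 5: 25. −1: 24.
[2] 24 ≡ 4·5 + 4 (base 5). Lift 6: 28. −1: 27.

ω·4 + 3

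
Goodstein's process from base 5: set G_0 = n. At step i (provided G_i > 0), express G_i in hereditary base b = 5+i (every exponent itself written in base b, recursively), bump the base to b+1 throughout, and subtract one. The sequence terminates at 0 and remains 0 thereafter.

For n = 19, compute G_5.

29

G_0 = 19. HB_5(19) = 3·5 + 4. Bump = 22. G_1 = 21.
G_1 = 21. HB_6(21) = 3·6 + 3. Bump = 24. G_2 = 23.
G_2 = 23. HB_7(23) = 3·7 + 2. Bump = 26. G_3 = 25.
G_3 = 25. HB_8(25) = 3·8 + 1. Bump = 28. G_4 = 27.
G_4 = 27. HB_9(27) = 3·9. Bump = 30. G_5 = 29.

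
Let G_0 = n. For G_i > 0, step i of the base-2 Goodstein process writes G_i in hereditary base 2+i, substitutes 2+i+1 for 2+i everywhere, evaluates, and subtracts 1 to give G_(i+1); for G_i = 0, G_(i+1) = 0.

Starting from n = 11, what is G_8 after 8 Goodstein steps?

70077777775

[0] 11 ≡ 2^(2 + 1) + 2 + 1 (base 2). Lift 3: 85. −1: 84.
[1] 84 ≡ 3^(3 + 1) + 3 (base 3). Lift 4: 1028. −1: 1027.
[2] 1027 ≡ 4^(4 + 1) + 3 (base 4). Lift 5: 15628. −1: 15627.
[3] 15627 ≡ 5^(5 + 1) + 2 (base 5). Lift 6: 279938. −1: 279937.
[4] 279937 ≡ 6^(6 + 1) + 1 (base 6). Lift 7: 5764802. −1: 5764801.
[5] 5764801 ≡ 7^(7 + 1) (base 7). Lift 8: 134217728. −1: 134217727.
[6] 134217727 ≡ 7·8^8 + 7·8^7 + 7·8^6 + 7·8^5 + 7·8^4 + 7·8^3 + 7·8^2 + 7·8 + 7 (base 8). Lift 9: 2749609303. −1: 2749609302.
[7] 2749609302 ≡ 7·9^9 + 7·9^7 + 7·9^6 + 7·9^5 + 7·9^4 + 7·9^3 + 7·9^2 + 7·9 + 6 (base 9). Lift 10: 70077777776. −1: 70077777775.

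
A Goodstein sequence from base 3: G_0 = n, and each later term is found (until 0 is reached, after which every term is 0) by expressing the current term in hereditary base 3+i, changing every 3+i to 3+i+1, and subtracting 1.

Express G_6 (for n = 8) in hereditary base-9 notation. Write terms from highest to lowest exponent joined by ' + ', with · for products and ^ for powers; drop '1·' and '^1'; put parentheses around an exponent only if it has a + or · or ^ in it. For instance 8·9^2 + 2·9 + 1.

step 0: 8 = 2·3 + 2; sub 4 for 3: 2·4 + 2; = 10; G_1 = 10−1 = 9
step 1: 9 = 2·4 + 1; sub 5 for 4: 2·5 + 1; = 11; G_2 = 11−1 = 10
step 2: 10 = 2·5; sub 6 for 5: 2·6; = 12; G_3 = 12−1 = 11
step 3: 11 = 6 + 5; sub 7 for 6: 7 + 5; = 12; G_4 = 12−1 = 11
step 4: 11 = 7 + 4; sub 8 for 7: 8 + 4; = 12; G_5 = 12−1 = 11
step 5: 11 = 8 + 3; sub 9 for 8: 9 + 3; = 12; G_6 = 12−1 = 11
step 6: 11 = 9 + 2; sub 10 for 9: 10 + 2; = 12; G_7 = 12−1 = 11

9 + 2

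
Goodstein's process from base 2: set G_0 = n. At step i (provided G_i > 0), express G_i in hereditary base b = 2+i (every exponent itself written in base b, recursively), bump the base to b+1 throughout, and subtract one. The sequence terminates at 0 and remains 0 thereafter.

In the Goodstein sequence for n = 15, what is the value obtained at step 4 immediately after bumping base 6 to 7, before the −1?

6588345

(0) 15|_2 = 2^(2 + 1) + 2^2 + 2 + 1 ↦ 3^(3 + 1) + 3^3 + 3 + 1|_3 = 112 ⇒ 111
(1) 111|_3 = 3^(3 + 1) + 3^3 + 3 ↦ 4^(4 + 1) + 4^4 + 4|_4 = 1284 ⇒ 1283
(2) 1283|_4 = 4^(4 + 1) + 4^4 + 3 ↦ 5^(5 + 1) + 5^5 + 3|_5 = 18753 ⇒ 18752
(3) 18752|_5 = 5^(5 + 1) + 5^5 + 2 ↦ 6^(6 + 1) + 6^6 + 2|_6 = 326594 ⇒ 326593
(4) 326593|_6 = 6^(6 + 1) + 6^6 + 1 ↦ 7^(7 + 1) + 7^7 + 1|_7 = 6588345 ⇒ 6588344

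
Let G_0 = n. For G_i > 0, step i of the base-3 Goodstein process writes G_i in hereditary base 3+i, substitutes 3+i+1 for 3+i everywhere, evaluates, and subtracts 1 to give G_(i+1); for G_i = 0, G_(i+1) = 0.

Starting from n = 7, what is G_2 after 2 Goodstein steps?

G_0=7  [base 3] 2·3 + 1  →[3↦4]→  2·4 + 1 = 9  −1 ⇒ G_1=8
G_1=8  [base 4] 2·4  →[4↦5]→  2·5 = 10  −1 ⇒ G_2=9
G_2=9  [base 5] 5 + 4  →[5↦6]→  6 + 4 = 10  −1 ⇒ G_3=9

9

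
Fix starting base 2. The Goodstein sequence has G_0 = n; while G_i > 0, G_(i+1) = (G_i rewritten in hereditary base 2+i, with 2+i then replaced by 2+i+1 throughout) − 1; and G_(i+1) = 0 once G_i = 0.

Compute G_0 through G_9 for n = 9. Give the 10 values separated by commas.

9, 81, 1023, 9842, 140743, 2471826, 50333399, 1162263921, 30000003325, 855935016215

step 0: 9 = 2^(2 + 1) + 1; sub 3 for 2: 3^(3 + 1) + 1; = 82; G_1 = 82−1 = 81
step 1: 81 = 3^(3 + 1); sub 4 for 3: 4^(4 + 1); = 1024; G_2 = 1024−1 = 1023
step 2: 1023 = 3·4^4 + 3·4^3 + 3·4^2 + 3·4 + 3; sub 5 for 4: 3·5^5 + 3·5^3 + 3·5^2 + 3·5 + 3; = 9843; G_3 = 9843−1 = 9842
step 3: 9842 = 3·5^5 + 3·5^3 + 3·5^2 + 3·5 + 2; sub 6 for 5: 3·6^6 + 3·6^3 + 3·6^2 + 3·6 + 2; = 140744; G_4 = 140744−1 = 140743
step 4: 140743 = 3·6^6 + 3·6^3 + 3·6^2 + 3·6 + 1; sub 7 for 6: 3·7^7 + 3·7^3 + 3·7^2 + 3·7 + 1; = 2471827; G_5 = 2471827−1 = 2471826
step 5: 2471826 = 3·7^7 + 3·7^3 + 3·7^2 + 3·7; sub 8 for 7: 3·8^8 + 3·8^3 + 3·8^2 + 3·8; = 50333400; G_6 = 50333400−1 = 50333399
step 6: 50333399 = 3·8^8 + 3·8^3 + 3·8^2 + 2·8 + 7; sub 9 for 8: 3·9^9 + 3·9^3 + 3·9^2 + 2·9 + 7; = 1162263922; G_7 = 1162263922−1 = 1162263921
step 7: 1162263921 = 3·9^9 + 3·9^3 + 3·9^2 + 2·9 + 6; sub 10 for 9: 3·10^10 + 3·10^3 + 3·10^2 + 2·10 + 6; = 30000003326; G_8 = 30000003326−1 = 30000003325
step 8: 30000003325 = 3·10^10 + 3·10^3 + 3·10^2 + 2·10 + 5; sub 11 for 10: 3·11^11 + 3·11^3 + 3·11^2 + 2·11 + 5; = 855935016216; G_9 = 855935016216−1 = 855935016215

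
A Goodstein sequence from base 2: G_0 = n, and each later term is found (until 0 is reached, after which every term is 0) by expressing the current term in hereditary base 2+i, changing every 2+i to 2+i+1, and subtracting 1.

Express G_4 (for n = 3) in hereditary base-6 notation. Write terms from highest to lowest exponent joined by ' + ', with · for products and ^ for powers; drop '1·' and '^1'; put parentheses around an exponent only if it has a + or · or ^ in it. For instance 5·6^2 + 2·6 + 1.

1

3 —HB2→ 2 + 1 —bump→ 3 + 1 = 4 —(−1)→ 3
3 —HB3→ 3 —bump→ 4 = 4 —(−1)→ 3
3 —HB4→ 3 —bump→ 3 = 3 —(−1)→ 2
2 —HB5→ 2 —bump→ 2 = 2 —(−1)→ 1
1 —HB6→ 1 —bump→ 1 = 1 —(−1)→ 0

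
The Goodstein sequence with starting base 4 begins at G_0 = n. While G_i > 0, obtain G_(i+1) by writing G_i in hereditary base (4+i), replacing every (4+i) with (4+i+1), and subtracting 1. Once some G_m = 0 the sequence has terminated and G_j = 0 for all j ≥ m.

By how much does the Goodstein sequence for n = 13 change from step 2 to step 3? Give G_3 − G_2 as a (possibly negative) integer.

1

13 —HB4→ 3·4 + 1 —bump→ 3·5 + 1 = 16 —(−1)→ 15
15 —HB5→ 3·5 —bump→ 3·6 = 18 —(−1)→ 17
17 —HB6→ 2·6 + 5 —bump→ 2·7 + 5 = 19 —(−1)→ 18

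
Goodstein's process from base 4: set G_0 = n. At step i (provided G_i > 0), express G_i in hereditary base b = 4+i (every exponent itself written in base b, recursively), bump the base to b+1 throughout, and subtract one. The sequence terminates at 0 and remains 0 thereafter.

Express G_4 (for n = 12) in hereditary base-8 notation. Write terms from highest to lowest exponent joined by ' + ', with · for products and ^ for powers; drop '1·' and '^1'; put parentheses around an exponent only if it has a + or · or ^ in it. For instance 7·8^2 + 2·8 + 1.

G_0=12  [base 4] 3·4  →[4↦5]→  3·5 = 15  −1 ⇒ G_1=14
G_1=14  [base 5] 2·5 + 4  →[5↦6]→  2·6 + 4 = 16  −1 ⇒ G_2=15
G_2=15  [base 6] 2·6 + 3  →[6↦7]→  2·7 + 3 = 17  −1 ⇒ G_3=16
G_3=16  [base 7] 2·7 + 2  →[7↦8]→  2·8 + 2 = 18  −1 ⇒ G_4=17

2·8 + 1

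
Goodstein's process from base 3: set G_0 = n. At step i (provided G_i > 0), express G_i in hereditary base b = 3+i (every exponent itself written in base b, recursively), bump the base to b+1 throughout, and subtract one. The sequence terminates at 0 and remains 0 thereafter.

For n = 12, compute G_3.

12 —HB3→ 3^2 + 3 —bump→ 4^2 + 4 = 20 —(−1)→ 19
19 —HB4→ 4^2 + 3 —bump→ 5^2 + 3 = 28 —(−1)→ 27
27 —HB5→ 5^2 + 2 —bump→ 6^2 + 2 = 38 —(−1)→ 37
37 —HB6→ 6^2 + 1 —bump→ 7^2 + 1 = 50 —(−1)→ 49

37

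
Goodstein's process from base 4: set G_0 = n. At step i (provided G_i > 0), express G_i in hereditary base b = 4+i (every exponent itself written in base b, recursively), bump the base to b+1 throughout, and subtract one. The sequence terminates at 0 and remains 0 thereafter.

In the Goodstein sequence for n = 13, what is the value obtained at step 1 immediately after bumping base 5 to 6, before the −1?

18

i=0: 13 = 3·4 + 1 (b=4); 4→5: 3·5 + 1 = 16; 16−1 = 15
i=1: 15 = 3·5 (b=5); 5→6: 3·6 = 18; 18−1 = 17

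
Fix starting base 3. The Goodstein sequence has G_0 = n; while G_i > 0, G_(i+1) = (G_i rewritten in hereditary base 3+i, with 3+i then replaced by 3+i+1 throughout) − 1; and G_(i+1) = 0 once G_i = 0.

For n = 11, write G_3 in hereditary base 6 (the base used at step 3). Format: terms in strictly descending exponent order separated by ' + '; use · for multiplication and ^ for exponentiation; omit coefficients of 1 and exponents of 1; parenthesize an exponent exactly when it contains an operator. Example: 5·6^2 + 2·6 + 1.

5·6 + 5

(0) 11|_3 = 3^2 + 2 ↦ 4^2 + 2|_4 = 18 ⇒ 17
(1) 17|_4 = 4^2 + 1 ↦ 5^2 + 1|_5 = 26 ⇒ 25
(2) 25|_5 = 5^2 ↦ 6^2|_6 = 36 ⇒ 35
(3) 35|_6 = 5·6 + 5 ↦ 5·7 + 5|_7 = 40 ⇒ 39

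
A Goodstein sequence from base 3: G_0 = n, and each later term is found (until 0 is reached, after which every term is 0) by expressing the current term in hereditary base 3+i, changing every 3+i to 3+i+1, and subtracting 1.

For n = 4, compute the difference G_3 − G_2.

(0) 4|_3 = 3 + 1 ↦ 4 + 1|_4 = 5 ⇒ 4
(1) 4|_4 = 4 ↦ 5|_5 = 5 ⇒ 4
(2) 4|_5 = 4 ↦ 4|_6 = 4 ⇒ 3

-1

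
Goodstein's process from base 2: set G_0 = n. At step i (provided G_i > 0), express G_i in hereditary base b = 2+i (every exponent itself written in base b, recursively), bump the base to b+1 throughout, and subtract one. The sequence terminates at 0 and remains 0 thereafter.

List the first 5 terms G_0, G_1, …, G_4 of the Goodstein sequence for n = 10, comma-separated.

10, 83, 1025, 15625, 279935

i=0: 10 = 2^(2 + 1) + 2 (b=2); 2→3: 3^(3 + 1) + 3 = 84; 84−1 = 83
i=1: 83 = 3^(3 + 1) + 2 (b=3); 3→4: 4^(4 + 1) + 2 = 1026; 1026−1 = 1025
i=2: 1025 = 4^(4 + 1) + 1 (b=4); 4→5: 5^(5 + 1) + 1 = 15626; 15626−1 = 15625
i=3: 15625 = 5^(5 + 1) (b=5); 5→6: 6^(6 + 1) = 279936; 279936−1 = 279935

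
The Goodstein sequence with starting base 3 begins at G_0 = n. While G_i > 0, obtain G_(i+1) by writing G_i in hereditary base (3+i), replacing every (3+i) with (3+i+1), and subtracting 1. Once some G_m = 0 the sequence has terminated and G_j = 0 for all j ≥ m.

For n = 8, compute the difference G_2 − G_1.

1

step 0: 8 = 2·3 + 2; sub 4 for 3: 2·4 + 2; = 10; G_1 = 10−1 = 9
step 1: 9 = 2·4 + 1; sub 5 for 4: 2·5 + 1; = 11; G_2 = 11−1 = 10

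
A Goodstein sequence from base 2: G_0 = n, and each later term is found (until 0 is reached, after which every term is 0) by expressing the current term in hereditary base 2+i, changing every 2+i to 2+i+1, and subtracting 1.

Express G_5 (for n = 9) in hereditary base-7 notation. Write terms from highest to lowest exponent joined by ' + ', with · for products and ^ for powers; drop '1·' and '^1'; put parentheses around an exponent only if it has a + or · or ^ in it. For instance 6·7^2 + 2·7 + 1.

i=0: 9 = 2^(2 + 1) + 1 (b=2); 2→3: 3^(3 + 1) + 1 = 82; 82−1 = 81
i=1: 81 = 3^(3 + 1) (b=3); 3→4: 4^(4 + 1) = 1024; 1024−1 = 1023
i=2: 1023 = 3·4^4 + 3·4^3 + 3·4^2 + 3·4 + 3 (b=4); 4→5: 3·5^5 + 3·5^3 + 3·5^2 + 3·5 + 3 = 9843; 9843−1 = 9842
i=3: 9842 = 3·5^5 + 3·5^3 + 3·5^2 + 3·5 + 2 (b=5); 5→6: 3·6^6 + 3·6^3 + 3·6^2 + 3·6 + 2 = 140744; 140744−1 = 140743
i=4: 140743 = 3·6^6 + 3·6^3 + 3·6^2 + 3·6 + 1 (b=6); 6→7: 3·7^7 + 3·7^3 + 3·7^2 + 3·7 + 1 = 2471827; 2471827−1 = 2471826

3·7^7 + 3·7^3 + 3·7^2 + 3·7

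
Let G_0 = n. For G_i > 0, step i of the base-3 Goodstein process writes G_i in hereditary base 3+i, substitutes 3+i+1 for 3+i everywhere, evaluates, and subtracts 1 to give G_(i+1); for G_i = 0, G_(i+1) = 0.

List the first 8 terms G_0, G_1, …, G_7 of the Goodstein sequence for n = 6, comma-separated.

step 0: 6 = 2·3; sub 4 for 3: 2·4; = 8; G_1 = 8−1 = 7
step 1: 7 = 4 + 3; sub 5 for 4: 5 + 3; = 8; G_2 = 8−1 = 7
step 2: 7 = 5 + 2; sub 6 for 5: 6 + 2; = 8; G_3 = 8−1 = 7
step 3: 7 = 6 + 1; sub 7 for 6: 7 + 1; = 8; G_4 = 8−1 = 7
step 4: 7 = 7; sub 8 for 7: 8; = 8; G_5 = 8−1 = 7
step 5: 7 = 7; sub 9 for 8: 7; = 7; G_6 = 7−1 = 6
step 6: 6 = 6; sub 10 for 9: 6; = 6; G_7 = 6−1 = 5

6, 7, 7, 7, 7, 7, 6, 5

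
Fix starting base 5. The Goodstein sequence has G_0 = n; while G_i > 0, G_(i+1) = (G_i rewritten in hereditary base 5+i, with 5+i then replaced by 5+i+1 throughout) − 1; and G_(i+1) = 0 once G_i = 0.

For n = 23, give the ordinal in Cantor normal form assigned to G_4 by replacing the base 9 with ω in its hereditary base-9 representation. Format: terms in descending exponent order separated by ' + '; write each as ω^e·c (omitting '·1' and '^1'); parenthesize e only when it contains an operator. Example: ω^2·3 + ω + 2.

G_0 = 23. HB_5(23) = 4·5 + 3. Bump = 27. G_1 = 26.
G_1 = 26. HB_6(26) = 4·6 + 2. Bump = 30. G_2 = 29.
G_2 = 29. HB_7(29) = 4·7 + 1. Bump = 33. G_3 = 32.
G_3 = 32. HB_8(32) = 4·8. Bump = 36. G_4 = 35.

ω·3 + 8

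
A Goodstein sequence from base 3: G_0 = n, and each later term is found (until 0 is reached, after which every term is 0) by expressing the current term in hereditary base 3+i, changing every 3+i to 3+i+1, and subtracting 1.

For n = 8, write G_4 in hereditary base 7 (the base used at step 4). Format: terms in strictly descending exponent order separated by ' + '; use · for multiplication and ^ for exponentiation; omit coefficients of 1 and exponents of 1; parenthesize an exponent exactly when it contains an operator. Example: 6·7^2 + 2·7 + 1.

7 + 4

i=0: 8 = 2·3 + 2 (b=3); 3→4: 2·4 + 2 = 10; 10−1 = 9
i=1: 9 = 2·4 + 1 (b=4); 4→5: 2·5 + 1 = 11; 11−1 = 10
i=2: 10 = 2·5 (b=5); 5→6: 2·6 = 12; 12−1 = 11
i=3: 11 = 6 + 5 (b=6); 6→7: 7 + 5 = 12; 12−1 = 11
i=4: 11 = 7 + 4 (b=7); 7→8: 8 + 4 = 12; 12−1 = 11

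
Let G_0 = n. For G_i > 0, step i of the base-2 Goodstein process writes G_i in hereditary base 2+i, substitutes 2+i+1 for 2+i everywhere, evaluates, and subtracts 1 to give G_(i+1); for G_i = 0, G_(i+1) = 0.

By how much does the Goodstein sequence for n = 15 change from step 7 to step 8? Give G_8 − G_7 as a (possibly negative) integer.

96553327495

(0) 15|_2 = 2^(2 + 1) + 2^2 + 2 + 1 ↦ 3^(3 + 1) + 3^3 + 3 + 1|_3 = 112 ⇒ 111
(1) 111|_3 = 3^(3 + 1) + 3^3 + 3 ↦ 4^(4 + 1) + 4^4 + 4|_4 = 1284 ⇒ 1283
(2) 1283|_4 = 4^(4 + 1) + 4^4 + 3 ↦ 5^(5 + 1) + 5^5 + 3|_5 = 18753 ⇒ 18752
(3) 18752|_5 = 5^(5 + 1) + 5^5 + 2 ↦ 6^(6 + 1) + 6^6 + 2|_6 = 326594 ⇒ 326593
(4) 326593|_6 = 6^(6 + 1) + 6^6 + 1 ↦ 7^(7 + 1) + 7^7 + 1|_7 = 6588345 ⇒ 6588344
(5) 6588344|_7 = 7^(7 + 1) + 7^7 ↦ 8^(8 + 1) + 8^8|_8 = 150994944 ⇒ 150994943
(6) 150994943|_8 = 8^(8 + 1) + 7·8^7 + 7·8^6 + 7·8^5 + 7·8^4 + 7·8^3 + 7·8^2 + 7·8 + 7 ↦ 9^(9 + 1) + 7·9^7 + 7·9^6 + 7·9^5 + 7·9^4 + 7·9^3 + 7·9^2 + 7·9 + 7|_9 = 3524450281 ⇒ 3524450280
(7) 3524450280|_9 = 9^(9 + 1) + 7·9^7 + 7·9^6 + 7·9^5 + 7·9^4 + 7·9^3 + 7·9^2 + 7·9 + 6 ↦ 10^(10 + 1) + 7·10^7 + 7·10^6 + 7·10^5 + 7·10^4 + 7·10^3 + 7·10^2 + 7·10 + 6|_10 = 100077777776 ⇒ 100077777775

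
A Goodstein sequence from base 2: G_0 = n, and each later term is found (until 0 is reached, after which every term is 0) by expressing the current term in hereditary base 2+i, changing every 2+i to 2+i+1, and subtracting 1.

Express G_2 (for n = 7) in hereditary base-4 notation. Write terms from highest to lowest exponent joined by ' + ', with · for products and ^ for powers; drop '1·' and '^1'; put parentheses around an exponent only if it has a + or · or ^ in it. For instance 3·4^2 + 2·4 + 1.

4^4 + 3

(0) 7|_2 = 2^2 + 2 + 1 ↦ 3^3 + 3 + 1|_3 = 31 ⇒ 30
(1) 30|_3 = 3^3 + 3 ↦ 4^4 + 4|_4 = 260 ⇒ 259
(2) 259|_4 = 4^4 + 3 ↦ 5^5 + 3|_5 = 3128 ⇒ 3127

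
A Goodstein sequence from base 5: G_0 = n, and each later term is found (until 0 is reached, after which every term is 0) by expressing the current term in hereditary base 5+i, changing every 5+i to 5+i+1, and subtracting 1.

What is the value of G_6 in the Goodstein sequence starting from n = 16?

i=0: 16 = 3·5 + 1 (b=5); 5→6: 3·6 + 1 = 19; 19−1 = 18
i=1: 18 = 3·6 (b=6); 6→7: 3·7 = 21; 21−1 = 20
i=2: 20 = 2·7 + 6 (b=7); 7→8: 2·8 + 6 = 22; 22−1 = 21
i=3: 21 = 2·8 + 5 (b=8); 8→9: 2·9 + 5 = 23; 23−1 = 22
i=4: 22 = 2·9 + 4 (b=9); 9→10: 2·10 + 4 = 24; 24−1 = 23
i=5: 23 = 2·10 + 3 (b=10); 10→11: 2·11 + 3 = 25; 25−1 = 24
i=6: 24 = 2·11 + 2 (b=11); 11→12: 2·12 + 2 = 26; 26−1 = 25

24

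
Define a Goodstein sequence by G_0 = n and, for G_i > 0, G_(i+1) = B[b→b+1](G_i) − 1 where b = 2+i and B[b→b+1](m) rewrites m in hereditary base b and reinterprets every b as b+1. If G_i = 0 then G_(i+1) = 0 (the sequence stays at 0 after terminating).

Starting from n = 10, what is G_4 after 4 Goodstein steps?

279935

i=0: 10 = 2^(2 + 1) + 2 (b=2); 2→3: 3^(3 + 1) + 3 = 84; 84−1 = 83
i=1: 83 = 3^(3 + 1) + 2 (b=3); 3→4: 4^(4 + 1) + 2 = 1026; 1026−1 = 1025
i=2: 1025 = 4^(4 + 1) + 1 (b=4); 4→5: 5^(5 + 1) + 1 = 15626; 15626−1 = 15625
i=3: 15625 = 5^(5 + 1) (b=5); 5→6: 6^(6 + 1) = 279936; 279936−1 = 279935
i=4: 279935 = 5·6^6 + 5·6^5 + 5·6^4 + 5·6^3 + 5·6^2 + 5·6 + 5 (b=6); 6→7: 5·7^7 + 5·7^5 + 5·7^4 + 5·7^3 + 5·7^2 + 5·7 + 5 = 4215755; 4215755−1 = 4215754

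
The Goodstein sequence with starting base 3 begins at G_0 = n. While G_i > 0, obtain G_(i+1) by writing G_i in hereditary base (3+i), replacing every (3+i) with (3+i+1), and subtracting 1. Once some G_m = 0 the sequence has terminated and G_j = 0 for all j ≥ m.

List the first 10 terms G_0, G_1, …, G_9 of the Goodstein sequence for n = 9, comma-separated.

9, 15, 17, 19, 21, 23, 24, 25, 26, 27

base 3: 9 = 3^2; at 4: 4^2 = 16; next = 15
base 4: 15 = 3·4 + 3; at 5: 3·5 + 3 = 18; next = 17
base 5: 17 = 3·5 + 2; at 6: 3·6 + 2 = 20; next = 19
base 6: 19 = 3·6 + 1; at 7: 3·7 + 1 = 22; next = 21
base 7: 21 = 3·7; at 8: 3·8 = 24; next = 23
base 8: 23 = 2·8 + 7; at 9: 2·9 + 7 = 25; next = 24
base 9: 24 = 2·9 + 6; at 10: 2·10 + 6 = 26; next = 25
base 10: 25 = 2·10 + 5; at 11: 2·11 + 5 = 27; next = 26
base 11: 26 = 2·11 + 4; at 12: 2·12 + 4 = 28; next = 27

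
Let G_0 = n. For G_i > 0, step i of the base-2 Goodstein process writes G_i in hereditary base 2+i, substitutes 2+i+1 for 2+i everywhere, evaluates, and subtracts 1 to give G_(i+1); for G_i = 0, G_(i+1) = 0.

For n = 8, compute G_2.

553

base 2: 8 = 2^(2 + 1); at 3: 3^(3 + 1) = 81; next = 80
base 3: 80 = 2·3^3 + 2·3^2 + 2·3 + 2; at 4: 2·4^4 + 2·4^2 + 2·4 + 2 = 554; next = 553
base 4: 553 = 2·4^4 + 2·4^2 + 2·4 + 1; at 5: 2·5^5 + 2·5^2 + 2·5 + 1 = 6311; next = 6310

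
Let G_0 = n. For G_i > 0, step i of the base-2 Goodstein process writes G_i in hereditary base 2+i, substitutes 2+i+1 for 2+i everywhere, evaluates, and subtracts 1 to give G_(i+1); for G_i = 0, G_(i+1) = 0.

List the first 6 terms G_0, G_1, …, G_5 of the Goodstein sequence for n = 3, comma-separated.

3, 3, 3, 2, 1, 0

[0] 3 ≡ 2 + 1 (base 2). Lift 3: 4. −1: 3.
[1] 3 ≡ 3 (base 3). Lift 4: 4. −1: 3.
[2] 3 ≡ 3 (base 4). Lift 5: 3. −1: 2.
[3] 2 ≡ 2 (base 5). Lift 6: 2. −1: 1.
[4] 1 ≡ 1 (base 6). Lift 7: 1. −1: 0.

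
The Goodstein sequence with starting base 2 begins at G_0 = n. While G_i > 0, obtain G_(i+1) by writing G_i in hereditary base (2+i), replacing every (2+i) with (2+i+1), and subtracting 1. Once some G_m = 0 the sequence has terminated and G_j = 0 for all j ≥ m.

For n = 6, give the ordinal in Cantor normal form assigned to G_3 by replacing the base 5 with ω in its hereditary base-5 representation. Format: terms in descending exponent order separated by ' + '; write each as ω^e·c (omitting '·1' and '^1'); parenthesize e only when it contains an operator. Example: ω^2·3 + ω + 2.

ω^ω

step 0: 6 = 2^2 + 2; sub 3 for 2: 3^3 + 3; = 30; G_1 = 30−1 = 29
step 1: 29 = 3^3 + 2; sub 4 for 3: 4^4 + 2; = 258; G_2 = 258−1 = 257
step 2: 257 = 4^4 + 1; sub 5 for 4: 5^5 + 1; = 3126; G_3 = 3126−1 = 3125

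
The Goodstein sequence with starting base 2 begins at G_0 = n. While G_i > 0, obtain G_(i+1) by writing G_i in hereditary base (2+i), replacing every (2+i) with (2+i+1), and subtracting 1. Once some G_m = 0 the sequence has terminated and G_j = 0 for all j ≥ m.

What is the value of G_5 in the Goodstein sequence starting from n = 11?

5764801

step 0: 11 = 2^(2 + 1) + 2 + 1; sub 3 for 2: 3^(3 + 1) + 3 + 1; = 85; G_1 = 85−1 = 84
step 1: 84 = 3^(3 + 1) + 3; sub 4 for 3: 4^(4 + 1) + 4; = 1028; G_2 = 1028−1 = 1027
step 2: 1027 = 4^(4 + 1) + 3; sub 5 for 4: 5^(5 + 1) + 3; = 15628; G_3 = 15628−1 = 15627
step 3: 15627 = 5^(5 + 1) + 2; sub 6 for 5: 6^(6 + 1) + 2; = 279938; G_4 = 279938−1 = 279937
step 4: 279937 = 6^(6 + 1) + 1; sub 7 for 6: 7^(7 + 1) + 1; = 5764802; G_5 = 5764802−1 = 5764801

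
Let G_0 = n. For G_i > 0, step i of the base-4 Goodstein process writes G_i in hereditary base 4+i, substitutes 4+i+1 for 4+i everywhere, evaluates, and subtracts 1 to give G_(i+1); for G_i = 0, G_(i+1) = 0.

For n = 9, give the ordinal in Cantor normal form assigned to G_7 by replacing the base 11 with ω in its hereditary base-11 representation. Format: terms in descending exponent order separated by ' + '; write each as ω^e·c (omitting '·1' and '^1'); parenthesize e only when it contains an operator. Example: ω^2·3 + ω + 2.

base 4: 9 = 2·4 + 1; at 5: 2·5 + 1 = 11; next = 10
base 5: 10 = 2·5; at 6: 2·6 = 12; next = 11
base 6: 11 = 6 + 5; at 7: 7 + 5 = 12; next = 11
base 7: 11 = 7 + 4; at 8: 8 + 4 = 12; next = 11
base 8: 11 = 8 + 3; at 9: 9 + 3 = 12; next = 11
base 9: 11 = 9 + 2; at 10: 10 + 2 = 12; next = 11
base 10: 11 = 10 + 1; at 11: 11 + 1 = 12; next = 11

ω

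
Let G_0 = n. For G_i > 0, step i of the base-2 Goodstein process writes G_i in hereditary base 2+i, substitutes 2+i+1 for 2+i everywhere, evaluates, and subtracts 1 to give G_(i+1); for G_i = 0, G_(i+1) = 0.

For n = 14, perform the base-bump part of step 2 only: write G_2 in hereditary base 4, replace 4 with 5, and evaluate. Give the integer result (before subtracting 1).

(0) 14|_2 = 2^(2 + 1) + 2^2 + 2 ↦ 3^(3 + 1) + 3^3 + 3|_3 = 111 ⇒ 110
(1) 110|_3 = 3^(3 + 1) + 3^3 + 2 ↦ 4^(4 + 1) + 4^4 + 2|_4 = 1282 ⇒ 1281
(2) 1281|_4 = 4^(4 + 1) + 4^4 + 1 ↦ 5^(5 + 1) + 5^5 + 1|_5 = 18751 ⇒ 18750

18751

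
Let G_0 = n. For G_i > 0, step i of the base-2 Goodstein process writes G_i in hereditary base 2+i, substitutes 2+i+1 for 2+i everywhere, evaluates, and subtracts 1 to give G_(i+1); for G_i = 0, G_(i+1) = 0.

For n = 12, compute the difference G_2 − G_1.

base 2: 12 = 2^(2 + 1) + 2^2; at 3: 3^(3 + 1) + 3^3 = 108; next = 107
base 3: 107 = 3^(3 + 1) + 2·3^2 + 2·3 + 2; at 4: 4^(4 + 1) + 2·4^2 + 2·4 + 2 = 1066; next = 1065

958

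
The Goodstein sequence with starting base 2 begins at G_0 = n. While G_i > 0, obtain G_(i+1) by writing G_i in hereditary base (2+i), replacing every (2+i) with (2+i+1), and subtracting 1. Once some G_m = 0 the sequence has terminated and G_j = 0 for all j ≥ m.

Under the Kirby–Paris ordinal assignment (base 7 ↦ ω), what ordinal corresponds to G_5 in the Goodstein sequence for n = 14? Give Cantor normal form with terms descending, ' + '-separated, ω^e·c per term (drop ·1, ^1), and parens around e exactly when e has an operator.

step 0: 14 = 2^(2 + 1) + 2^2 + 2; sub 3 for 2: 3^(3 + 1) + 3^3 + 3; = 111; G_1 = 111−1 = 110
step 1: 110 = 3^(3 + 1) + 3^3 + 2; sub 4 for 3: 4^(4 + 1) + 4^4 + 2; = 1282; G_2 = 1282−1 = 1281
step 2: 1281 = 4^(4 + 1) + 4^4 + 1; sub 5 for 4: 5^(5 + 1) + 5^5 + 1; = 18751; G_3 = 18751−1 = 18750
step 3: 18750 = 5^(5 + 1) + 5^5; sub 6 for 5: 6^(6 + 1) + 6^6; = 326592; G_4 = 326592−1 = 326591
step 4: 326591 = 6^(6 + 1) + 5·6^5 + 5·6^4 + 5·6^3 + 5·6^2 + 5·6 + 5; sub 7 for 6: 7^(7 + 1) + 5·7^5 + 5·7^4 + 5·7^3 + 5·7^2 + 5·7 + 5; = 5862841; G_5 = 5862841−1 = 5862840
step 5: 5862840 = 7^(7 + 1) + 5·7^5 + 5·7^4 + 5·7^3 + 5·7^2 + 5·7 + 4; sub 8 for 7: 8^(8 + 1) + 5·8^5 + 5·8^4 + 5·8^3 + 5·8^2 + 5·8 + 4; = 134404972; G_6 = 134404972−1 = 134404971

ω^(ω + 1) + ω^5·5 + ω^4·5 + ω^3·5 + ω^2·5 + ω·5 + 4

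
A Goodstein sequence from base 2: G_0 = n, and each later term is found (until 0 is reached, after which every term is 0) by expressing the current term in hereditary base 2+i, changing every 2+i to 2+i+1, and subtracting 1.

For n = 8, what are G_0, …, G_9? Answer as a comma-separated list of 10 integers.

8, 80, 553, 6310, 93395, 1647195, 33554571, 774841151, 20000000211, 570623341475

step 0: 8 = 2^(2 + 1); sub 3 for 2: 3^(3 + 1); = 81; G_1 = 81−1 = 80
step 1: 80 = 2·3^3 + 2·3^2 + 2·3 + 2; sub 4 for 3: 2·4^4 + 2·4^2 + 2·4 + 2; = 554; G_2 = 554−1 = 553
step 2: 553 = 2·4^4 + 2·4^2 + 2·4 + 1; sub 5 for 4: 2·5^5 + 2·5^2 + 2·5 + 1; = 6311; G_3 = 6311−1 = 6310
step 3: 6310 = 2·5^5 + 2·5^2 + 2·5; sub 6 for 5: 2·6^6 + 2·6^2 + 2·6; = 93396; G_4 = 93396−1 = 93395
step 4: 93395 = 2·6^6 + 2·6^2 + 6 + 5; sub 7 for 6: 2·7^7 + 2·7^2 + 7 + 5; = 1647196; G_5 = 1647196−1 = 1647195
step 5: 1647195 = 2·7^7 + 2·7^2 + 7 + 4; sub 8 for 7: 2·8^8 + 2·8^2 + 8 + 4; = 33554572; G_6 = 33554572−1 = 33554571
step 6: 33554571 = 2·8^8 + 2·8^2 + 8 + 3; sub 9 for 8: 2·9^9 + 2·9^2 + 9 + 3; = 774841152; G_7 = 774841152−1 = 774841151
step 7: 774841151 = 2·9^9 + 2·9^2 + 9 + 2; sub 10 for 9: 2·10^10 + 2·10^2 + 10 + 2; = 20000000212; G_8 = 20000000212−1 = 20000000211
step 8: 20000000211 = 2·10^10 + 2·10^2 + 10 + 1; sub 11 for 10: 2·11^11 + 2·11^2 + 11 + 1; = 570623341476; G_9 = 570623341476−1 = 570623341475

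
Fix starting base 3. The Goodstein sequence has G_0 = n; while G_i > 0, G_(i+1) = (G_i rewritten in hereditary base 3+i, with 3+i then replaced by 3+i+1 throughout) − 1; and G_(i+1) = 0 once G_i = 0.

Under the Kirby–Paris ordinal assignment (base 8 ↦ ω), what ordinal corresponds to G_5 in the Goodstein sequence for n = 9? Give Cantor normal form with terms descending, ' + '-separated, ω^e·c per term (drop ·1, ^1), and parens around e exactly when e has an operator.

step 0: 9 = 3^2; sub 4 for 3: 4^2; = 16; G_1 = 16−1 = 15
step 1: 15 = 3·4 + 3; sub 5 for 4: 3·5 + 3; = 18; G_2 = 18−1 = 17
step 2: 17 = 3·5 + 2; sub 6 for 5: 3·6 + 2; = 20; G_3 = 20−1 = 19
step 3: 19 = 3·6 + 1; sub 7 for 6: 3·7 + 1; = 22; G_4 = 22−1 = 21
step 4: 21 = 3·7; sub 8 for 7: 3·8; = 24; G_5 = 24−1 = 23
step 5: 23 = 2·8 + 7; sub 9 for 8: 2·9 + 7; = 25; G_6 = 25−1 = 24

ω·2 + 7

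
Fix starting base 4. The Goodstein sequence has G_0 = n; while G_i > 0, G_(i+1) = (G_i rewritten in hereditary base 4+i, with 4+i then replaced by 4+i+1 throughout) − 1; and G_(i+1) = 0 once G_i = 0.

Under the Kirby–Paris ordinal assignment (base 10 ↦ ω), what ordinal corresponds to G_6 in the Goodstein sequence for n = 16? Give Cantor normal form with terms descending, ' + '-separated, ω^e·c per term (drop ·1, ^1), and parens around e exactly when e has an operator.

G_0=16  [base 4] 4^2  →[4↦5]→  5^2 = 25  −1 ⇒ G_1=24
G_1=24  [base 5] 4·5 + 4  →[5↦6]→  4·6 + 4 = 28  −1 ⇒ G_2=27
G_2=27  [base 6] 4·6 + 3  →[6↦7]→  4·7 + 3 = 31  −1 ⇒ G_3=30
G_3=30  [base 7] 4·7 + 2  →[7↦8]→  4·8 + 2 = 34  −1 ⇒ G_4=33
G_4=33  [base 8] 4·8 + 1  →[8↦9]→  4·9 + 1 = 37  −1 ⇒ G_5=36
G_5=36  [base 9] 4·9  →[9↦10]→  4·10 = 40  −1 ⇒ G_6=39
G_6=39  [base 10] 3·10 + 9  →[10↦11]→  3·11 + 9 = 42  −1 ⇒ G_7=41

ω·3 + 9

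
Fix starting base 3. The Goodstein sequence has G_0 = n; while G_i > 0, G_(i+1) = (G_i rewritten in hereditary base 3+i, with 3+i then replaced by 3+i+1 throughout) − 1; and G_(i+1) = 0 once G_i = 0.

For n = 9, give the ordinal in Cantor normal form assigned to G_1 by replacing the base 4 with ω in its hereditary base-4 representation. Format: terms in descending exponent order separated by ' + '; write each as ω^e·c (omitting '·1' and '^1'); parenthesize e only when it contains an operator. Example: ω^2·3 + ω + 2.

ω·3 + 3

i=0: 9 = 3^2 (b=3); 3→4: 4^2 = 16; 16−1 = 15
i=1: 15 = 3·4 + 3 (b=4); 4→5: 3·5 + 3 = 18; 18−1 = 17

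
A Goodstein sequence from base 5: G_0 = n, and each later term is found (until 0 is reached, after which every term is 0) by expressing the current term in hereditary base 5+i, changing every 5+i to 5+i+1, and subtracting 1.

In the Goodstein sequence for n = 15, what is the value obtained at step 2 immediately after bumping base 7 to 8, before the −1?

step 0: 15 = 3·5; sub 6 for 5: 3·6; = 18; G_1 = 18−1 = 17
step 1: 17 = 2·6 + 5; sub 7 for 6: 2·7 + 5; = 19; G_2 = 19−1 = 18
step 2: 18 = 2·7 + 4; sub 8 for 7: 2·8 + 4; = 20; G_3 = 20−1 = 19

20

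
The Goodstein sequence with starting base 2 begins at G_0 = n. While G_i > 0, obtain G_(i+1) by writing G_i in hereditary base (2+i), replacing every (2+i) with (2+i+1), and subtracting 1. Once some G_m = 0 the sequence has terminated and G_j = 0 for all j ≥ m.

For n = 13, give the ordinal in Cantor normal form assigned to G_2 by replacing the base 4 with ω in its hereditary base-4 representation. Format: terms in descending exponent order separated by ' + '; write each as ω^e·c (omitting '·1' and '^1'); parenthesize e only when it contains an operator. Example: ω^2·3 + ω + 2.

[0] 13 ≡ 2^(2 + 1) + 2^2 + 1 (base 2). Lift 3: 109. −1: 108.
[1] 108 ≡ 3^(3 + 1) + 3^3 (base 3). Lift 4: 1280. −1: 1279.

ω^(ω + 1) + ω^3·3 + ω^2·3 + ω·3 + 3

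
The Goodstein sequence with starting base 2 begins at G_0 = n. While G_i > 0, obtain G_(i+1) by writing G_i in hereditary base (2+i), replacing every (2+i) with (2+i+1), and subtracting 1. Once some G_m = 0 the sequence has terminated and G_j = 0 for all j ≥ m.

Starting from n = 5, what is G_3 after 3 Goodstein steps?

467

[0] 5 ≡ 2^2 + 1 (base 2). Lift 3: 28. −1: 27.
[1] 27 ≡ 3^3 (base 3). Lift 4: 256. −1: 255.
[2] 255 ≡ 3·4^3 + 3·4^2 + 3·4 + 3 (base 4). Lift 5: 468. −1: 467.
[3] 467 ≡ 3·5^3 + 3·5^2 + 3·5 + 2 (base 5). Lift 6: 776. −1: 775.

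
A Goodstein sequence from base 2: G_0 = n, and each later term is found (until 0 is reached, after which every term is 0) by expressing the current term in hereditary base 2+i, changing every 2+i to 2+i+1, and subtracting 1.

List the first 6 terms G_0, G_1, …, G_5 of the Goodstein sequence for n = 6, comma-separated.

6, 29, 257, 3125, 46655, 98039

i=0: 6 = 2^2 + 2 (b=2); 2→3: 3^3 + 3 = 30; 30−1 = 29
i=1: 29 = 3^3 + 2 (b=3); 3→4: 4^4 + 2 = 258; 258−1 = 257
i=2: 257 = 4^4 + 1 (b=4); 4→5: 5^5 + 1 = 3126; 3126−1 = 3125
i=3: 3125 = 5^5 (b=5); 5→6: 6^6 = 46656; 46656−1 = 46655
i=4: 46655 = 5·6^5 + 5·6^4 + 5·6^3 + 5·6^2 + 5·6 + 5 (b=6); 6→7: 5·7^5 + 5·7^4 + 5·7^3 + 5·7^2 + 5·7 + 5 = 98040; 98040−1 = 98039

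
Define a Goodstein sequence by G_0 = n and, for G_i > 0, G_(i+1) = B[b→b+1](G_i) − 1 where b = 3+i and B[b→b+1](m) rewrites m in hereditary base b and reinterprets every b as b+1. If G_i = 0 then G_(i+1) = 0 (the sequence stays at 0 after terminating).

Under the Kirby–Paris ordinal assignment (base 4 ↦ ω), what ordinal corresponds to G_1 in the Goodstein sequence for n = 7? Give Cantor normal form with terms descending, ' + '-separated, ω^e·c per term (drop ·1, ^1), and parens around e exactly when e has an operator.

G_0=7  [base 3] 2·3 + 1  →[3↦4]→  2·4 + 1 = 9  −1 ⇒ G_1=8
G_1=8  [base 4] 2·4  →[4↦5]→  2·5 = 10  −1 ⇒ G_2=9

ω·2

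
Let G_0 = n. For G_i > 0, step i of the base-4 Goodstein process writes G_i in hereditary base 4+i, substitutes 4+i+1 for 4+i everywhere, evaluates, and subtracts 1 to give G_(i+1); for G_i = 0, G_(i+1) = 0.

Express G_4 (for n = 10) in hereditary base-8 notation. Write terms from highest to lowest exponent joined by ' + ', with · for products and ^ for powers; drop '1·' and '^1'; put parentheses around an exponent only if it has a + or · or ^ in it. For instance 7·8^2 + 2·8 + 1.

step 0: 10 = 2·4 + 2; sub 5 for 4: 2·5 + 2; = 12; G_1 = 12−1 = 11
step 1: 11 = 2·5 + 1; sub 6 for 5: 2·6 + 1; = 13; G_2 = 13−1 = 12
step 2: 12 = 2·6; sub 7 for 6: 2·7; = 14; G_3 = 14−1 = 13
step 3: 13 = 7 + 6; sub 8 for 7: 8 + 6; = 14; G_4 = 14−1 = 13

8 + 5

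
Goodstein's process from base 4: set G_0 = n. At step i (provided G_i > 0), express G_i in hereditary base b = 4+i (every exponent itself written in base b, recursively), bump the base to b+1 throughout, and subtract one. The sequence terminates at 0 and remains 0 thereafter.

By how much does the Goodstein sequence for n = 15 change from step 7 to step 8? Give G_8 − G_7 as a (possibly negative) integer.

1

base 4: 15 = 3·4 + 3; at 5: 3·5 + 3 = 18; next = 17
base 5: 17 = 3·5 + 2; at 6: 3·6 + 2 = 20; next = 19
base 6: 19 = 3·6 + 1; at 7: 3·7 + 1 = 22; next = 21
base 7: 21 = 3·7; at 8: 3·8 = 24; next = 23
base 8: 23 = 2·8 + 7; at 9: 2·9 + 7 = 25; next = 24
base 9: 24 = 2·9 + 6; at 10: 2·10 + 6 = 26; next = 25
base 10: 25 = 2·10 + 5; at 11: 2·11 + 5 = 27; next = 26
base 11: 26 = 2·11 + 4; at 12: 2·12 + 4 = 28; next = 27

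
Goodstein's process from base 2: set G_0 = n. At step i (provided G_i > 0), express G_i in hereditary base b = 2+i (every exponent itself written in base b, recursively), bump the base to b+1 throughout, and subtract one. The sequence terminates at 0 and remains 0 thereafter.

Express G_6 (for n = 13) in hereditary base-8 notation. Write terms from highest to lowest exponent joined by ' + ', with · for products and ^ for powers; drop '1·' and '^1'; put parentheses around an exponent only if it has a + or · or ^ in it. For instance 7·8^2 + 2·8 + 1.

8^(8 + 1) + 3·8^3 + 3·8^2 + 2·8 + 7

G_0 = 13. HB_2(13) = 2^(2 + 1) + 2^2 + 1. Bump = 109. G_1 = 108.
G_1 = 108. HB_3(108) = 3^(3 + 1) + 3^3. Bump = 1280. G_2 = 1279.
G_2 = 1279. HB_4(1279) = 4^(4 + 1) + 3·4^3 + 3·4^2 + 3·4 + 3. Bump = 16093. G_3 = 16092.
G_3 = 16092. HB_5(16092) = 5^(5 + 1) + 3·5^3 + 3·5^2 + 3·5 + 2. Bump = 280712. G_4 = 280711.
G_4 = 280711. HB_6(280711) = 6^(6 + 1) + 3·6^3 + 3·6^2 + 3·6 + 1. Bump = 5765999. G_5 = 5765998.
G_5 = 5765998. HB_7(5765998) = 7^(7 + 1) + 3·7^3 + 3·7^2 + 3·7. Bump = 134219480. G_6 = 134219479.
G_6 = 134219479. HB_8(134219479) = 8^(8 + 1) + 3·8^3 + 3·8^2 + 2·8 + 7. Bump = 3486786856. G_7 = 3486786855.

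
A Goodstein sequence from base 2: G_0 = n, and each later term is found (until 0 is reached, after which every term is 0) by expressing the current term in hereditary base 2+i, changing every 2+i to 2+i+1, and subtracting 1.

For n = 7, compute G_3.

3127

base 2: 7 = 2^2 + 2 + 1; at 3: 3^3 + 3 + 1 = 31; next = 30
base 3: 30 = 3^3 + 3; at 4: 4^4 + 4 = 260; next = 259
base 4: 259 = 4^4 + 3; at 5: 5^5 + 3 = 3128; next = 3127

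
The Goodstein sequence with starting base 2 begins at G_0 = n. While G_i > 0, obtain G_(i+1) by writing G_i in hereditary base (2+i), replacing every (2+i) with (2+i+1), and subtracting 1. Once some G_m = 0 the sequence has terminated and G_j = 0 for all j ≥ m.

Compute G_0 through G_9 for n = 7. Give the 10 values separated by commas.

step 0: 7 = 2^2 + 2 + 1; sub 3 for 2: 3^3 + 3 + 1; = 31; G_1 = 31−1 = 30
step 1: 30 = 3^3 + 3; sub 4 for 3: 4^4 + 4; = 260; G_2 = 260−1 = 259
step 2: 259 = 4^4 + 3; sub 5 for 4: 5^5 + 3; = 3128; G_3 = 3128−1 = 3127
step 3: 3127 = 5^5 + 2; sub 6 for 5: 6^6 + 2; = 46658; G_4 = 46658−1 = 46657
step 4: 46657 = 6^6 + 1; sub 7 for 6: 7^7 + 1; = 823544; G_5 = 823544−1 = 823543
step 5: 823543 = 7^7; sub 8 for 7: 8^8; = 16777216; G_6 = 16777216−1 = 16777215
step 6: 16777215 = 7·8^7 + 7·8^6 + 7·8^5 + 7·8^4 + 7·8^3 + 7·8^2 + 7·8 + 7; sub 9 for 8: 7·9^7 + 7·9^6 + 7·9^5 + 7·9^4 + 7·9^3 + 7·9^2 + 7·9 + 7; = 37665880; G_7 = 37665880−1 = 37665879
step 7: 37665879 = 7·9^7 + 7·9^6 + 7·9^5 + 7·9^4 + 7·9^3 + 7·9^2 + 7·9 + 6; sub 10 for 9: 7·10^7 + 7·10^6 + 7·10^5 + 7·10^4 + 7·10^3 + 7·10^2 + 7·10 + 6; = 77777776; G_8 = 77777776−1 = 77777775
step 8: 77777775 = 7·10^7 + 7·10^6 + 7·10^5 + 7·10^4 + 7·10^3 + 7·10^2 + 7·10 + 5; sub 11 for 10: 7·11^7 + 7·11^6 + 7·11^5 + 7·11^4 + 7·11^3 + 7·11^2 + 7·11 + 5; = 150051214; G_9 = 150051214−1 = 150051213

7, 30, 259, 3127, 46657, 823543, 16777215, 37665879, 77777775, 150051213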